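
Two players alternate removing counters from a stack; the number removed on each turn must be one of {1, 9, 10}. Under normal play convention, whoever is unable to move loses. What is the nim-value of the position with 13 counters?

n :  0  1  2  3  4  5  6  7  8  9 10 11 12 13
G :  0  1  0  1  0  1  0  1  0  1  2  3  2  3

3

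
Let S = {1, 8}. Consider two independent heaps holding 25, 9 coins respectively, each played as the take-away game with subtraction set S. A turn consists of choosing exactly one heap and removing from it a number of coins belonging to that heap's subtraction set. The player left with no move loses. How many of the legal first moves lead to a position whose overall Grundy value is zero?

All heaps use S = {1, 8}:
n :  0  1  2  3  4  5  6  7  8  9 10 11 12 13 14 15 16 17 18 19 20 21 22 23 24 25
G :  0  1  0  1  0  1  0  1  2  0  1  0  1  0  1  0  1  2  0  1  0  1  0  1  0  1
Heap A: G(25) = 1.
Heap B: G(9) = 0.
Combined Grundy value = 1 ⊕ 0 = 1.
A winning move leaves total XOR = 0, i.e. changes one component's Grundy value g to g ⊕ X where X is the current total.
Heap A: need g' = 1⊕1 = 0. Options: 25−1→G=0, 25−8→G=2. Hits: 1.
Heap B: need g' = 0⊕1 = 1. Options: 9−1→G=2, 9−8→G=1. Hits: 1.

2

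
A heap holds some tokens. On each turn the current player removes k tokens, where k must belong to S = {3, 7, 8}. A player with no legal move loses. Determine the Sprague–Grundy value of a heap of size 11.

0

G(0) = 0
G(1) = mex{} = 0
G(2) = mex{} = 0
G(3) = mex{0} = 1
G(4) = mex{0} = 1
G(5) = mex{0} = 1
G(6) = mex{1} = 0
G(7) = mex{1,0} = 2
G(8) = mex{1,0,0} = 2
G(9) = mex{0,0,0} = 1
G(10) = mex{2,1,0} = 3
G(11) = mex{2,1,1} = 0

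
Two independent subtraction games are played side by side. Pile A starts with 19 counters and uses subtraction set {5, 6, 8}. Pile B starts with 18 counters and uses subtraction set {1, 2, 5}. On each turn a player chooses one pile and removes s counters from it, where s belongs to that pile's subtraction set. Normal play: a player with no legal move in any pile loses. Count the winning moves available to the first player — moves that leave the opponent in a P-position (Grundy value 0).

Pile A, S = {5, 6, 8}:
n :  0  1  2  3  4  5  6  7  8  9 10 11 12 13 14 15 16 17 18 19
G :  0  0  0  0  0  1  1  1  1  1  2  2  2  0  0  0  0  0  1  1
G_A(19) = 1.
Pile B, S = {1, 2, 5}:
n :  0  1  2  3  4  5  6  7  8  9 10 11 12 13 14 15 16 17 18
G :  0  1  2  0  1  2  0  1  2  0  1  2  0  1  2  0  1  2  0
G_B(18) = 0.
Combined Grundy value = 1 ⊕ 0 = 1.
A winning move leaves total XOR = 0, i.e. changes one component's Grundy value g to g ⊕ X where X is the current total.
Pile A: need g' = 1⊕1 = 0. Options: 19−5→G=0, 19−6→G=0, 19−8→G=2. Hits: 2.
Pile B: need g' = 0⊕1 = 1. Options: 18−1→G=2, 18−2→G=1, 18−5→G=1. Hits: 2.

4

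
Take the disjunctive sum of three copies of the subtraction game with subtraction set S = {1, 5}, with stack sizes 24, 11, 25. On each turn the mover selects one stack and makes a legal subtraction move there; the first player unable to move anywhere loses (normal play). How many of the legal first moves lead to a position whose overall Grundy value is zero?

All stacks use S = {1, 5}:
n :  0  1  2  3  4  5  6  7  8  9 10 11 12 13 14 15 16 17 18 19 20 21 22 23 24 25
G :  0  1  0  1  0  1  0  1  0  1  0  1  0  1  0  1  0  1  0  1  0  1  0  1  0  1
Stack A: G(24) = 0.
Stack B: G(11) = 1.
Stack C: G(25) = 1.
Combined Grundy value = 0 ⊕ 1 ⊕ 1 = 0.
A winning move leaves total XOR = 0, i.e. changes one component's Grundy value g to g ⊕ X where X is the current total.
Stack A: target g' = 0⊕0 = 0, but every legal move changes the Grundy value (mex property), so 0 moves.
Stack B: target g' = 1⊕0 = 1, but every legal move changes the Grundy value (mex property), so 0 moves.
Stack C: target g' = 1⊕0 = 1, but every legal move changes the Grundy value (mex property), so 0 moves.

0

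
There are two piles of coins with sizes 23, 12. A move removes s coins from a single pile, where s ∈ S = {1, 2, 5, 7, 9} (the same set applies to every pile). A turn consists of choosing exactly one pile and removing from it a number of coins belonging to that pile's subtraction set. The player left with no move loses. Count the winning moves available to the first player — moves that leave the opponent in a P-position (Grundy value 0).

0

All piles use S = {1, 2, 5, 7, 9}:
G(0) = 0
G(1) = mex{0} = 1
G(2) = mex{1,0} = 2
G(3) = mex{2,1} = 0
G(4) = mex{0,2} = 1
G(5) = mex{1,0,0} = 2
G(6) = mex{2,1,1} = 0
G(7) = mex{0,2,2,0} = 1
G(8) = mex{1,0,0,1} = 2
G(9) = mex{2,1,1,2,0} = 3
G(10) = mex{3,2,2,0,1} = 4
G(11) = mex{4,3,0,1,2} = 5
G(12) = mex{5,4,1,2,0} = 3
G(13) = mex{3,5,2,0,1} = 4
G(14) = mex{4,3,3,1,2} = 0
G(15) = mex{0,4,4,2,0} = 1
G(16) = mex{1,0,5,3,1} = 2
G(17) = mex{2,1,3,4,2} = 0
G(18) = mex{0,2,4,5,3} = 1
G(19) = mex{1,0,0,3,4} = 2
G(20) = mex{2,1,1,4,5} = 0
G(21) = mex{0,2,2,0,3} = 1
G(22) = mex{1,0,0,1,4} = 2
G(23) = mex{2,1,1,2,0} = 3
Pile A: G(23) = 3.
Pile B: G(12) = 3.
Combined Grundy value = 3 ⊕ 3 = 0.
A winning move leaves total XOR = 0, i.e. changes one component's Grundy value g to g ⊕ X where X is the current total.
Pile A: target g' = 3⊕0 = 3, but every legal move changes the Grundy value (mex property), so 0 moves.
Pile B: target g' = 3⊕0 = 3, but every legal move changes the Grundy value (mex property), so 0 moves.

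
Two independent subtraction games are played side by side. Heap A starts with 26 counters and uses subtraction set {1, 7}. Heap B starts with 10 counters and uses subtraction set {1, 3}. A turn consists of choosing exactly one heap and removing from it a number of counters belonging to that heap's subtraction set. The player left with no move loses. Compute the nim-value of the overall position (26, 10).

Heap A, S = {1, 7}:
n :  0  1  2  3  4  5  6  7  8  9 10 11 12 13 14 15 16 17 18 19 20 21 22 23 24 25 26
G :  0  1  0  1  0  1  0  1  0  1  0  1  0  1  0  1  0  1  0  1  0  1  0  1  0  1  0
G_A(26) = 0.
Heap B, S = {1, 3}:
n :  0  1  2  3  4  5  6  7  8  9 10
G :  0  1  0  1  0  1  0  1  0  1  0
G_B(10) = 0.
Combined Grundy value = 0 ⊕ 0 = 0.

0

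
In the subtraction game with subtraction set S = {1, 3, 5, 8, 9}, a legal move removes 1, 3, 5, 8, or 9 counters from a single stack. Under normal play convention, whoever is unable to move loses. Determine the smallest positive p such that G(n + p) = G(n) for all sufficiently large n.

16

G(0) = 0
G(1) = mex{0} = 1
G(2) = mex{1} = 0
G(3) = mex{0,0} = 1
G(4) = mex{1,1} = 0
G(5) = mex{0,0,0} = 1
G(6) = mex{1,1,1} = 0
G(7) = mex{0,0,0} = 1
G(8) = mex{1,1,1,0} = 2
G(9) = mex{2,0,0,1,0} = 3
G(10) = mex{3,1,1,0,1} = 2
G(11) = mex{2,2,0,1,0} = 3
G(12) = mex{3,3,1,0,1} = 2
G(13) = mex{2,2,2,1,0} = 3
G(14) = mex{3,3,3,0,1} = 2
G(15) = mex{2,2,2,1,0} = 3
G(16) = mex{3,3,3,2,1} = 0
G(17) = mex{0,2,2,3,2} = 1
G(18) = mex{1,3,3,2,3} = 0
G(19) = mex{0,0,2,3,2} = 1
G(20) = mex{1,1,3,2,3} = 0
G(21) = mex{0,0,0,3,2} = 1
G(22) = mex{1,1,1,2,3} = 0
G(23) = mex{0,0,0,3,2} = 1
G(24) = mex{1,1,1,0,3} = 2
G(25) = mex{2,0,0,1,0} = 3
G(26) = mex{3,1,1,0,1} = 2
G(27) = mex{2,2,0,1,0} = 3
G(28) = mex{3,3,1,0,1} = 2
G(29) = mex{2,2,2,1,0} = 3
G(30) = mex{3,3,3,0,1} = 2
G(31) = mex{2,2,2,1,0} = 3
G(32) = mex{3,3,3,2,1} = 0
G(33) = mex{0,2,2,3,2} = 1
G(n+16) = G(n) holds for n = 0,…,8 (a full window of length max(S) = 9), so the sequence is purely periodic with period 16.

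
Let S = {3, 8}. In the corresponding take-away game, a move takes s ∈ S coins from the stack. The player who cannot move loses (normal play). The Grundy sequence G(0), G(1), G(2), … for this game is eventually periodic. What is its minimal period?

n :  0  1  2  3  4  5  6  7  8  9 10 11 12 13 14 15 16 17 18 19 20 21 22 23
G :  0  0  0  1  1  1  0  0  2  1  1  0  0  0  1  1  1  0  0  2  1  1  0  0
G(n+11) = G(n) holds for n = 0,…,7 (a full window of length max(S) = 8), so the sequence is purely periodic with period 11.

11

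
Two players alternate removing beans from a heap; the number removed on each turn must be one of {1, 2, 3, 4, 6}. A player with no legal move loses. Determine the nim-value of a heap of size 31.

1

G(0) = 0
G(1) = mex{0} = 1
G(2) = mex{1,0} = 2
G(3) = mex{2,1,0} = 3
G(4) = mex{3,2,1,0} = 4
G(5) = mex{4,3,2,1} = 0
G(6) = mex{0,4,3,2,0} = 1
G(7) = mex{1,0,4,3,1} = 2
G(8) = mex{2,1,0,4,2} = 3
G(9) = mex{3,2,1,0,3} = 4
G(10) = mex{4,3,2,1,4} = 0
G(11) = mex{0,4,3,2,0} = 1
G(12) = mex{1,0,4,3,1} = 2
G(13) = mex{2,1,0,4,2} = 3
G(14) = mex{3,2,1,0,3} = 4
G(15) = mex{4,3,2,1,4} = 0
G(16) = mex{0,4,3,2,0} = 1
G(17) = mex{1,0,4,3,1} = 2
G(18) = mex{2,1,0,4,2} = 3
G(19) = mex{3,2,1,0,3} = 4
G(20) = mex{4,3,2,1,4} = 0
G(21) = mex{0,4,3,2,0} = 1
G(22) = mex{1,0,4,3,1} = 2
G(23) = mex{2,1,0,4,2} = 3
G(24) = mex{3,2,1,0,3} = 4
G(25) = mex{4,3,2,1,4} = 0
G(26) = mex{0,4,3,2,0} = 1
G(27) = mex{1,0,4,3,1} = 2
G(28) = mex{2,1,0,4,2} = 3
G(29) = mex{3,2,1,0,3} = 4
G(30) = mex{4,3,2,1,4} = 0
G(31) = mex{0,4,3,2,0} = 1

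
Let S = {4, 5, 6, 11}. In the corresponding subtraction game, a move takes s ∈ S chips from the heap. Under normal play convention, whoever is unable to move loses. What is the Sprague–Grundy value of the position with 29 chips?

3

n :  0  1  2  3  4  5  6  7  8  9 10 11 12 13 14 15 16 17 18 19 20 21 22 23 24 25 26 27 28 29
G :  0  0  0  0  1  1  1  1  2  2  0  2  3  3  1  3  4  0  0  0  0  1  1  1  1  2  2  0  2  3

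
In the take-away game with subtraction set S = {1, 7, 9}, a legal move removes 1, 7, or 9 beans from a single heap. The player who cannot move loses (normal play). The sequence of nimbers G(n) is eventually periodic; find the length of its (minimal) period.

n :  0  1  2  3  4  5  6  7  8  9 10 11 12 13 14
G :  0  1  0  1  0  1  0  1  0  1  0  1  0  1  0
G(n+2) = G(n) holds for n = 0,…,8 (a full window of length max(S) = 9), so the sequence is purely periodic with period 2.

2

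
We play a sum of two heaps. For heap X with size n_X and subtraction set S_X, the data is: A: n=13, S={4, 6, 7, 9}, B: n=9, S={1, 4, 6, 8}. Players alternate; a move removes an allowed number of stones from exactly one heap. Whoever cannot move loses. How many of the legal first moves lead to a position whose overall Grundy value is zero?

Heap A, S = {4, 6, 7, 9}:
G(0) = 0
G(1) = mex{} = 0
G(2) = mex{} = 0
G(3) = mex{} = 0
G(4) = mex{0} = 1
G(5) = mex{0} = 1
G(6) = mex{0,0} = 1
G(7) = mex{0,0,0} = 1
G(8) = mex{1,0,0} = 2
G(9) = mex{1,0,0,0} = 2
G(10) = mex{1,1,0,0} = 2
G(11) = mex{1,1,1,0} = 2
G(12) = mex{2,1,1,0} = 3
G(13) = mex{2,1,1,1} = 0
G_A(13) = 0.
Heap B, S = {1, 4, 6, 8}:
n : 0 1 2 3 4 5 6 7 8 9
G : 0 1 0 1 2 0 1 0 1 2
G_B(9) = 2.
Combined Grundy value = 0 ⊕ 2 = 2.
A winning move leaves total XOR = 0, i.e. changes one component's Grundy value g to g ⊕ X where X is the current total.
Heap A: need g' = 0⊕2 = 2. Options: 13−4→G=2, 13−6→G=1, 13−7→G=1, 13−9→G=1. Hits: 1.
Heap B: need g' = 2⊕2 = 0. Options: 9−1→G=1, 9−4→G=0, 9−6→G=1, 9−8→G=1. Hits: 1.

2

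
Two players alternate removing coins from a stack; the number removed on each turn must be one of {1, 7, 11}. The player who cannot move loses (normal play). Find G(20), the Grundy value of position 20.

n :  0  1  2  3  4  5  6  7  8  9 10 11 12 13 14 15 16 17 18 19 20
G :  0  1  0  1  0  1  0  1  0  1  0  1  0  1  0  1  0  1  0  1  0

0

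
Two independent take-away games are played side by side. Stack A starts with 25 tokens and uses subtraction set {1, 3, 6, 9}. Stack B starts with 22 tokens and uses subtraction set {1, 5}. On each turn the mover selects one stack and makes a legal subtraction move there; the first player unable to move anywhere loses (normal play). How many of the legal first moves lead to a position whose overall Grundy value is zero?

Stack A, S = {1, 3, 6, 9}:
G(0) = 0
G(1) = mex{0} = 1
G(2) = mex{1} = 0
G(3) = mex{0,0} = 1
G(4) = mex{1,1} = 0
G(5) = mex{0,0} = 1
G(6) = mex{1,1,0} = 2
G(7) = mex{2,0,1} = 3
G(8) = mex{3,1,0} = 2
G(9) = mex{2,2,1,0} = 3
G(10) = mex{3,3,0,1} = 2
G(11) = mex{2,2,1,0} = 3
G(12) = mex{3,3,2,1} = 0
G(13) = mex{0,2,3,0} = 1
G(14) = mex{1,3,2,1} = 0
G(15) = mex{0,0,3,2} = 1
G(16) = mex{1,1,2,3} = 0
G(17) = mex{0,0,3,2} = 1
G(18) = mex{1,1,0,3} = 2
G(19) = mex{2,0,1,2} = 3
G(20) = mex{3,1,0,3} = 2
G(21) = mex{2,2,1,0} = 3
G(22) = mex{3,3,0,1} = 2
G(23) = mex{2,2,1,0} = 3
G(24) = mex{3,3,2,1} = 0
G(25) = mex{0,2,3,0} = 1
G_A(25) = 1.
Stack B, S = {1, 5}:
G(0) = 0
G(1) = mex{0} = 1
G(2) = mex{1} = 0
G(3) = mex{0} = 1
G(4) = mex{1} = 0
G(5) = mex{0,0} = 1
G(6) = mex{1,1} = 0
G(7) = mex{0,0} = 1
G(8) = mex{1,1} = 0
G(9) = mex{0,0} = 1
G(10) = mex{1,1} = 0
G(11) = mex{0,0} = 1
G(12) = mex{1,1} = 0
G(13) = mex{0,0} = 1
G(14) = mex{1,1} = 0
G(15) = mex{0,0} = 1
G(16) = mex{1,1} = 0
G(17) = mex{0,0} = 1
G(18) = mex{1,1} = 0
G(19) = mex{0,0} = 1
G(20) = mex{1,1} = 0
G(21) = mex{0,0} = 1
G(22) = mex{1,1} = 0
G_B(22) = 0.
Combined Grundy value = 1 ⊕ 0 = 1.
A winning move leaves total XOR = 0, i.e. changes one component's Grundy value g to g ⊕ X where X is the current total.
Stack A: need g' = 1⊕1 = 0. Options: 25−1→G=0, 25−3→G=2, 25−6→G=3, 25−9→G=0. Hits: 2.
Stack B: need g' = 0⊕1 = 1. Options: 22−1→G=1, 22−5→G=1. Hits: 2.

4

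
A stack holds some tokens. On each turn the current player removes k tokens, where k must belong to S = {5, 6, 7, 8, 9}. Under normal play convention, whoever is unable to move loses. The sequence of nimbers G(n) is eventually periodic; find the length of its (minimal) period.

14

G(0) = 0
G(1) = mex{} = 0
G(2) = mex{} = 0
G(3) = mex{} = 0
G(4) = mex{} = 0
G(5) = mex{0} = 1
G(6) = mex{0,0} = 1
G(7) = mex{0,0,0} = 1
G(8) = mex{0,0,0,0} = 1
G(9) = mex{0,0,0,0,0} = 1
G(10) = mex{1,0,0,0,0} = 2
G(11) = mex{1,1,0,0,0} = 2
G(12) = mex{1,1,1,0,0} = 2
G(13) = mex{1,1,1,1,0} = 2
G(14) = mex{1,1,1,1,1} = 0
G(15) = mex{2,1,1,1,1} = 0
G(16) = mex{2,2,1,1,1} = 0
G(17) = mex{2,2,2,1,1} = 0
G(18) = mex{2,2,2,2,1} = 0
G(19) = mex{0,2,2,2,2} = 1
G(20) = mex{0,0,2,2,2} = 1
G(21) = mex{0,0,0,2,2} = 1
G(22) = mex{0,0,0,0,2} = 1
G(23) = mex{0,0,0,0,0} = 1
G(24) = mex{1,0,0,0,0} = 2
G(25) = mex{1,1,0,0,0} = 2
G(26) = mex{1,1,1,0,0} = 2
G(27) = mex{1,1,1,1,0} = 2
G(28) = mex{1,1,1,1,1} = 0
G(29) = mex{2,1,1,1,1} = 0
G(n+14) = G(n) holds for n = 0,…,8 (a full window of length max(S) = 9), so the sequence is purely periodic with period 14.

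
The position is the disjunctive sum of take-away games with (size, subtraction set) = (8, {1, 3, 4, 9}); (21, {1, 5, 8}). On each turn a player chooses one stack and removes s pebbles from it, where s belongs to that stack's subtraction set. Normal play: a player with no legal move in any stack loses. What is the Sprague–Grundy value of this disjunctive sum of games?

Stack A, S = {1, 3, 4, 9}:
G(0) = 0
G(1) = mex{0} = 1
G(2) = mex{1} = 0
G(3) = mex{0,0} = 1
G(4) = mex{1,1,0} = 2
G(5) = mex{2,0,1} = 3
G(6) = mex{3,1,0} = 2
G(7) = mex{2,2,1} = 0
G(8) = mex{0,3,2} = 1
G_A(8) = 1.
Stack B, S = {1, 5, 8}:
G(0) = 0
G(1) = mex{0} = 1
G(2) = mex{1} = 0
G(3) = mex{0} = 1
G(4) = mex{1} = 0
G(5) = mex{0,0} = 1
G(6) = mex{1,1} = 0
G(7) = mex{0,0} = 1
G(8) = mex{1,1,0} = 2
G(9) = mex{2,0,1} = 3
G(10) = mex{3,1,0} = 2
G(11) = mex{2,0,1} = 3
G(12) = mex{3,1,0} = 2
G(13) = mex{2,2,1} = 0
G(14) = mex{0,3,0} = 1
G(15) = mex{1,2,1} = 0
G(16) = mex{0,3,2} = 1
G(17) = mex{1,2,3} = 0
G(18) = mex{0,0,2} = 1
G(19) = mex{1,1,3} = 0
G(20) = mex{0,0,2} = 1
G(21) = mex{1,1,0} = 2
G_B(21) = 2.
Combined Grundy value = 1 ⊕ 2 = 3.

3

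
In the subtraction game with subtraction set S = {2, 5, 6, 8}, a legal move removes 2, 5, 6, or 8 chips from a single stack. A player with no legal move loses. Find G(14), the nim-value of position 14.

0

G(0) = 0
G(1) = mex{} = 0
G(2) = mex{0} = 1
G(3) = mex{0} = 1
G(4) = mex{1} = 0
G(5) = mex{1,0} = 2
G(6) = mex{0,0,0} = 1
G(7) = mex{2,1,0} = 3
G(8) = mex{1,1,1,0} = 2
G(9) = mex{3,0,1,0} = 2
G(10) = mex{2,2,0,1} = 3
G(11) = mex{2,1,2,1} = 0
G(12) = mex{3,3,1,0} = 2
G(13) = mex{0,2,3,2} = 1
G(14) = mex{2,2,2,1} = 0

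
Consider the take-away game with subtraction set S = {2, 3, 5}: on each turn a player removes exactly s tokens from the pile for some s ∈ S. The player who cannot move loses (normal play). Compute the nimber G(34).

G(0) = 0
G(1) = mex{} = 0
G(2) = mex{0} = 1
G(3) = mex{0,0} = 1
G(4) = mex{1,0} = 2
G(5) = mex{1,1,0} = 2
G(6) = mex{2,1,0} = 3
G(7) = mex{2,2,1} = 0
G(8) = mex{3,2,1} = 0
G(9) = mex{0,3,2} = 1
G(10) = mex{0,0,2} = 1
G(11) = mex{1,0,3} = 2
G(12) = mex{1,1,0} = 2
G(13) = mex{2,1,0} = 3
G(14) = mex{2,2,1} = 0
G(15) = mex{3,2,1} = 0
G(16) = mex{0,3,2} = 1
G(17) = mex{0,0,2} = 1
G(18) = mex{1,0,3} = 2
G(19) = mex{1,1,0} = 2
G(20) = mex{2,1,0} = 3
G(21) = mex{2,2,1} = 0
G(22) = mex{3,2,1} = 0
G(23) = mex{0,3,2} = 1
G(24) = mex{0,0,2} = 1
G(25) = mex{1,0,3} = 2
G(26) = mex{1,1,0} = 2
G(27) = mex{2,1,0} = 3
G(28) = mex{2,2,1} = 0
G(29) = mex{3,2,1} = 0
G(30) = mex{0,3,2} = 1
G(31) = mex{0,0,2} = 1
G(32) = mex{1,0,3} = 2
G(33) = mex{1,1,0} = 2
G(34) = mex{2,1,0} = 3

3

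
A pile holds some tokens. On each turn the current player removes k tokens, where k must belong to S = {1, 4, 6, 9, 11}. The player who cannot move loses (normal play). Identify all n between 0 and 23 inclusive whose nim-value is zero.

0, 2, 5, 7, 10, 12, 15, 17, 20, 22

G(0) = 0
G(1) = mex{0} = 1
G(2) = mex{1} = 0
G(3) = mex{0} = 1
G(4) = mex{1,0} = 2
G(5) = mex{2,1} = 0
G(6) = mex{0,0,0} = 1
G(7) = mex{1,1,1} = 0
G(8) = mex{0,2,0} = 1
G(9) = mex{1,0,1,0} = 2
G(10) = mex{2,1,2,1} = 0
G(11) = mex{0,0,0,0,0} = 1
G(12) = mex{1,1,1,1,1} = 0
G(13) = mex{0,2,0,2,0} = 1
G(14) = mex{1,0,1,0,1} = 2
G(15) = mex{2,1,2,1,2} = 0
G(16) = mex{0,0,0,0,0} = 1
G(17) = mex{1,1,1,1,1} = 0
G(18) = mex{0,2,0,2,0} = 1
G(19) = mex{1,0,1,0,1} = 2
G(20) = mex{2,1,2,1,2} = 0
G(21) = mex{0,0,0,0,0} = 1
G(22) = mex{1,1,1,1,1} = 0
G(23) = mex{0,2,0,2,0} = 1
P-positions are exactly the n with G(n) = 0.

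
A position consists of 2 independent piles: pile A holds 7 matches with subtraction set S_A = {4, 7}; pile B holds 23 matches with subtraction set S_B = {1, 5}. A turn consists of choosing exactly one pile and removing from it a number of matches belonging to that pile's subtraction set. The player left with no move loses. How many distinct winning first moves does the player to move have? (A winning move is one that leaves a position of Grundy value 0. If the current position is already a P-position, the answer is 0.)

0

Pile A, S = {4, 7}:
n : 0 1 2 3 4 5 6 7
G : 0 0 0 0 1 1 1 1
G_A(7) = 1.
Pile B, S = {1, 5}:
n :  0  1  2  3  4  5  6  7  8  9 10 11 12 13 14 15 16 17 18 19 20 21 22 23
G :  0  1  0  1  0  1  0  1  0  1  0  1  0  1  0  1  0  1  0  1  0  1  0  1
G_B(23) = 1.
Combined Grundy value = 1 ⊕ 1 = 0.
A winning move leaves total XOR = 0, i.e. changes one component's Grundy value g to g ⊕ X where X is the current total.
Pile A: target g' = 1⊕0 = 1, but every legal move changes the Grundy value (mex property), so 0 moves.
Pile B: target g' = 1⊕0 = 1, but every legal move changes the Grundy value (mex property), so 0 moves.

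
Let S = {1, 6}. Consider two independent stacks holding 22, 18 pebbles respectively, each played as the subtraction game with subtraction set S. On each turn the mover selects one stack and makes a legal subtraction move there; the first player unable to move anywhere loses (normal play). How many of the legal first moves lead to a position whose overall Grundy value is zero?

All stacks use S = {1, 6}:
G(0) = 0
G(1) = mex{0} = 1
G(2) = mex{1} = 0
G(3) = mex{0} = 1
G(4) = mex{1} = 0
G(5) = mex{0} = 1
G(6) = mex{1,0} = 2
G(7) = mex{2,1} = 0
G(8) = mex{0,0} = 1
G(9) = mex{1,1} = 0
G(10) = mex{0,0} = 1
G(11) = mex{1,1} = 0
G(12) = mex{0,2} = 1
G(13) = mex{1,0} = 2
G(14) = mex{2,1} = 0
G(15) = mex{0,0} = 1
G(16) = mex{1,1} = 0
G(17) = mex{0,0} = 1
G(18) = mex{1,1} = 0
G(19) = mex{0,2} = 1
G(20) = mex{1,0} = 2
G(21) = mex{2,1} = 0
G(22) = mex{0,0} = 1
Stack A: G(22) = 1.
Stack B: G(18) = 0.
Combined Grundy value = 1 ⊕ 0 = 1.
A winning move leaves total XOR = 0, i.e. changes one component's Grundy value g to g ⊕ X where X is the current total.
Stack A: need g' = 1⊕1 = 0. Options: 22−1→G=0, 22−6→G=0. Hits: 2.
Stack B: need g' = 0⊕1 = 1. Options: 18−1→G=1, 18−6→G=1. Hits: 2.

4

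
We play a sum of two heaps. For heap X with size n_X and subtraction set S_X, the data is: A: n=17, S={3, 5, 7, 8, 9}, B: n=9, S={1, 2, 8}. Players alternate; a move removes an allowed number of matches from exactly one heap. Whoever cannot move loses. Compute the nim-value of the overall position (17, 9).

Heap A, S = {3, 5, 7, 8, 9}:
G(0) = 0
G(1) = mex{} = 0
G(2) = mex{} = 0
G(3) = mex{0} = 1
G(4) = mex{0} = 1
G(5) = mex{0,0} = 1
G(6) = mex{1,0} = 2
G(7) = mex{1,0,0} = 2
G(8) = mex{1,1,0,0} = 2
G(9) = mex{2,1,0,0,0} = 3
G(10) = mex{2,1,1,0,0} = 3
G(11) = mex{2,2,1,1,0} = 3
G(12) = mex{3,2,1,1,1} = 0
G(13) = mex{3,2,2,1,1} = 0
G(14) = mex{3,3,2,2,1} = 0
G(15) = mex{0,3,2,2,2} = 1
G(16) = mex{0,3,3,2,2} = 1
G(17) = mex{0,0,3,3,2} = 1
G_A(17) = 1.
Heap B, S = {1, 2, 8}:
n : 0 1 2 3 4 5 6 7 8 9
G : 0 1 2 0 1 2 0 1 2 0
G_B(9) = 0.
Combined Grundy value = 1 ⊕ 0 = 1.

1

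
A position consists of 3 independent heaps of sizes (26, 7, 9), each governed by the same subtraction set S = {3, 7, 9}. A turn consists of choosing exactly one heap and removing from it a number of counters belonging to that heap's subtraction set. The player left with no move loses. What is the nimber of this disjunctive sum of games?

All heaps use S = {3, 7, 9}:
n :  0  1  2  3  4  5  6  7  8  9 10 11 12 13 14 15 16 17 18 19 20 21 22 23 24 25 26
G :  0  0  0  1  1  1  0  2  2  1  3  3  0  2  0  1  0  1  0  1  0  1  0  1  0  1  0
Heap A: G(26) = 0.
Heap B: G(7) = 2.
Heap C: G(9) = 1.
Combined Grundy value = 0 ⊕ 2 ⊕ 1 = 3.

3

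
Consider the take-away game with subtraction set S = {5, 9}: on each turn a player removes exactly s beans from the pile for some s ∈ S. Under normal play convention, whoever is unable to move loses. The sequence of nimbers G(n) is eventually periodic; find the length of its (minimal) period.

14

G(0) = 0
G(1) = mex{} = 0
G(2) = mex{} = 0
G(3) = mex{} = 0
G(4) = mex{} = 0
G(5) = mex{0} = 1
G(6) = mex{0} = 1
G(7) = mex{0} = 1
G(8) = mex{0} = 1
G(9) = mex{0,0} = 1
G(10) = mex{1,0} = 2
G(11) = mex{1,0} = 2
G(12) = mex{1,0} = 2
G(13) = mex{1,0} = 2
G(14) = mex{1,1} = 0
G(15) = mex{2,1} = 0
G(16) = mex{2,1} = 0
G(17) = mex{2,1} = 0
G(18) = mex{2,1} = 0
G(19) = mex{0,2} = 1
G(20) = mex{0,2} = 1
G(21) = mex{0,2} = 1
G(22) = mex{0,2} = 1
G(23) = mex{0,0} = 1
G(24) = mex{1,0} = 2
G(25) = mex{1,0} = 2
G(26) = mex{1,0} = 2
G(27) = mex{1,0} = 2
G(28) = mex{1,1} = 0
G(29) = mex{2,1} = 0
G(n+14) = G(n) holds for n = 0,…,8 (a full window of length max(S) = 9), so the sequence is purely periodic with period 14.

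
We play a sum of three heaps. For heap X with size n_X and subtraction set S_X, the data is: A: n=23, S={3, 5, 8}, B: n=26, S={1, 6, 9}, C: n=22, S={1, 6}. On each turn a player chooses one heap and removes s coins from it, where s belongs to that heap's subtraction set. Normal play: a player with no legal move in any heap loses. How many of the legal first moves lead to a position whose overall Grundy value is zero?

3

Heap A, S = {3, 5, 8}:
G(0) = 0
G(1) = mex{} = 0
G(2) = mex{} = 0
G(3) = mex{0} = 1
G(4) = mex{0} = 1
G(5) = mex{0,0} = 1
G(6) = mex{1,0} = 2
G(7) = mex{1,0} = 2
G(8) = mex{1,1,0} = 2
G(9) = mex{2,1,0} = 3
G(10) = mex{2,1,0} = 3
G(11) = mex{2,2,1} = 0
G(12) = mex{3,2,1} = 0
G(13) = mex{3,2,1} = 0
G(14) = mex{0,3,2} = 1
G(15) = mex{0,3,2} = 1
G(16) = mex{0,0,2} = 1
G(17) = mex{1,0,3} = 2
G(18) = mex{1,0,3} = 2
G(19) = mex{1,1,0} = 2
G(20) = mex{2,1,0} = 3
G(21) = mex{2,1,0} = 3
G(22) = mex{2,2,1} = 0
G(23) = mex{3,2,1} = 0
G_A(23) = 0.
Heap B, S = {1, 6, 9}:
n :  0  1  2  3  4  5  6  7  8  9 10 11 12 13 14 15 16 17 18 19 20 21 22 23 24 25 26
G :  0  1  0  1  0  1  2  0  1  2  3  2  0  1  0  1  2  0  1  0  1  2  0  1  0  1  2
G_B(26) = 2.
Heap C, S = {1, 6}:
n :  0  1  2  3  4  5  6  7  8  9 10 11 12 13 14 15 16 17 18 19 20 21 22
G :  0  1  0  1  0  1  2  0  1  0  1  0  1  2  0  1  0  1  0  1  2  0  1
G_C(22) = 1.
Combined Grundy value = 0 ⊕ 2 ⊕ 1 = 3.
A winning move leaves total XOR = 0, i.e. changes one component's Grundy value g to g ⊕ X where X is the current total.
Heap A: need g' = 0⊕3 = 3. Options: 23−3→G=3, 23−5→G=2, 23−8→G=1. Hits: 1.
Heap B: need g' = 2⊕3 = 1. Options: 26−1→G=1, 26−6→G=1, 26−9→G=0. Hits: 2.
Heap C: need g' = 1⊕3 = 2. Options: 22−1→G=0, 22−6→G=0. Hits: 0.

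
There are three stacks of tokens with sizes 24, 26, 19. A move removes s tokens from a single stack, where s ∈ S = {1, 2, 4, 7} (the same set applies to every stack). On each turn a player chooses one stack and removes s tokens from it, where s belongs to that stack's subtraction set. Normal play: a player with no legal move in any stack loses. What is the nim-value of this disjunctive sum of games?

All stacks use S = {1, 2, 4, 7}:
n :  0  1  2  3  4  5  6  7  8  9 10 11 12 13 14 15 16 17 18 19 20 21 22 23 24 25 26
G :  0  1  2  0  1  2  0  1  2  0  1  2  0  1  2  0  1  2  0  1  2  0  1  2  0  1  2
Stack A: G(24) = 0.
Stack B: G(26) = 2.
Stack C: G(19) = 1.
Combined Grundy value = 0 ⊕ 2 ⊕ 1 = 3.

3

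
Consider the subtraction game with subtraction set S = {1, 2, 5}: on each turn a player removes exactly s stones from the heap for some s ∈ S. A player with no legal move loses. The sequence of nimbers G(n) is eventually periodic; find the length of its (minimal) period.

3

G(0) = 0
G(1) = mex{0} = 1
G(2) = mex{1,0} = 2
G(3) = mex{2,1} = 0
G(4) = mex{0,2} = 1
G(5) = mex{1,0,0} = 2
G(6) = mex{2,1,1} = 0
G(7) = mex{0,2,2} = 1
G(8) = mex{1,0,0} = 2
G(9) = mex{2,1,1} = 0
G(10) = mex{0,2,2} = 1
G(11) = mex{1,0,0} = 2
G(12) = mex{2,1,1} = 0
G(13) = mex{0,2,2} = 1
G(14) = mex{1,0,0} = 2
G(n+3) = G(n) holds for n = 0,…,4 (a full window of length max(S) = 5), so the sequence is purely periodic with period 3.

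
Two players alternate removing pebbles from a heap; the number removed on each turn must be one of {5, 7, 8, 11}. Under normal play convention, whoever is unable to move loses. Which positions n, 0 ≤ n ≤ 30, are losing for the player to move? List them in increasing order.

0, 1, 2, 3, 4, 16, 17, 18, 19, 20

n :  0  1  2  3  4  5  6  7  8  9 10 11 12 13 14 15 16 17 18 19 20 21 22 23 24 25 26 27 28 29 30
G :  0  0  0  0  0  1  1  1  1  1  2  2  2  2  2  3  0  0  0  0  0  1  1  1  1  1  2  2  2  2  2
P-positions are exactly the n with G(n) = 0.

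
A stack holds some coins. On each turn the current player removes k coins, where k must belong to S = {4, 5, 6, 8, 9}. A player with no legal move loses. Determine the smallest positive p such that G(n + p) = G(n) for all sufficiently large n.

G(0) = 0
G(1) = mex{} = 0
G(2) = mex{} = 0
G(3) = mex{} = 0
G(4) = mex{0} = 1
G(5) = mex{0,0} = 1
G(6) = mex{0,0,0} = 1
G(7) = mex{0,0,0} = 1
G(8) = mex{1,0,0,0} = 2
G(9) = mex{1,1,0,0,0} = 2
G(10) = mex{1,1,1,0,0} = 2
G(11) = mex{1,1,1,0,0} = 2
G(12) = mex{2,1,1,1,0} = 3
G(13) = mex{2,2,1,1,1} = 0
G(14) = mex{2,2,2,1,1} = 0
G(15) = mex{2,2,2,1,1} = 0
G(16) = mex{3,2,2,2,1} = 0
G(17) = mex{0,3,2,2,2} = 1
G(18) = mex{0,0,3,2,2} = 1
G(19) = mex{0,0,0,2,2} = 1
G(20) = mex{0,0,0,3,2} = 1
G(21) = mex{1,0,0,0,3} = 2
G(22) = mex{1,1,0,0,0} = 2
G(23) = mex{1,1,1,0,0} = 2
G(24) = mex{1,1,1,0,0} = 2
G(25) = mex{2,1,1,1,0} = 3
G(26) = mex{2,2,1,1,1} = 0
G(27) = mex{2,2,2,1,1} = 0
G(n+13) = G(n) holds for n = 0,…,8 (a full window of length max(S) = 9), so the sequence is purely periodic with period 13.

13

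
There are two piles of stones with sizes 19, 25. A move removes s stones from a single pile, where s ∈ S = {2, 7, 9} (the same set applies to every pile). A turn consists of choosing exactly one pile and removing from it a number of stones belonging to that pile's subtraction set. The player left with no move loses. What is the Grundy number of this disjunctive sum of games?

3

All piles use S = {2, 7, 9}:
n :  0  1  2  3  4  5  6  7  8  9 10 11 12 13 14 15 16 17 18 19 20 21 22 23 24 25
G :  0  0  1  1  0  0  1  1  2  2  3  3  2  2  3  0  0  1  1  0  0  1  1  2  2  3
Pile A: G(19) = 0.
Pile B: G(25) = 3.
Combined Grundy value = 0 ⊕ 3 = 3.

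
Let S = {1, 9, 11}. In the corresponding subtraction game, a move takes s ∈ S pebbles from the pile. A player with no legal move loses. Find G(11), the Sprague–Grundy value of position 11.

n :  0  1  2  3  4  5  6  7  8  9 10 11
G :  0  1  0  1  0  1  0  1  0  1  0  1

1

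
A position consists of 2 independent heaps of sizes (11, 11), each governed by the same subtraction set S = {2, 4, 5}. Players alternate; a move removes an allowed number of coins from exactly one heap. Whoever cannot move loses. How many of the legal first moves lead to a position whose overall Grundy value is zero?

0

All heaps use S = {2, 4, 5}:
G(0) = 0
G(1) = mex{} = 0
G(2) = mex{0} = 1
G(3) = mex{0} = 1
G(4) = mex{1,0} = 2
G(5) = mex{1,0,0} = 2
G(6) = mex{2,1,0} = 3
G(7) = mex{2,1,1} = 0
G(8) = mex{3,2,1} = 0
G(9) = mex{0,2,2} = 1
G(10) = mex{0,3,2} = 1
G(11) = mex{1,0,3} = 2
Heap A: G(11) = 2.
Heap B: G(11) = 2.
Combined Grundy value = 2 ⊕ 2 = 0.
A winning move leaves total XOR = 0, i.e. changes one component's Grundy value g to g ⊕ X where X is the current total.
Heap A: target g' = 2⊕0 = 2, but every legal move changes the Grundy value (mex property), so 0 moves.
Heap B: target g' = 2⊕0 = 2, but every legal move changes the Grundy value (mex property), so 0 moves.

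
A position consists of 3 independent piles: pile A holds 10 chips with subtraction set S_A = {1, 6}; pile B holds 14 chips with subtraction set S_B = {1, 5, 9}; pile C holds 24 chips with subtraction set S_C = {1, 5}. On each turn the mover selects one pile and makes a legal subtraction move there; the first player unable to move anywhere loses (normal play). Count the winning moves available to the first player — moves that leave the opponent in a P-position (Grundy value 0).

Pile A, S = {1, 6}:
n :  0  1  2  3  4  5  6  7  8  9 10
G :  0  1  0  1  0  1  2  0  1  0  1
G_A(10) = 1.
Pile B, S = {1, 5, 9}:
n :  0  1  2  3  4  5  6  7  8  9 10 11 12 13 14
G :  0  1  0  1  0  1  0  1  0  1  0  1  0  1  0
G_B(14) = 0.
Pile C, S = {1, 5}:
n :  0  1  2  3  4  5  6  7  8  9 10 11 12 13 14 15 16 17 18 19 20 21 22 23 24
G :  0  1  0  1  0  1  0  1  0  1  0  1  0  1  0  1  0  1  0  1  0  1  0  1  0
G_C(24) = 0.
Combined Grundy value = 1 ⊕ 0 ⊕ 0 = 1.
A winning move leaves total XOR = 0, i.e. changes one component's Grundy value g to g ⊕ X where X is the current total.
Pile A: need g' = 1⊕1 = 0. Options: 10−1→G=0, 10−6→G=0. Hits: 2.
Pile B: need g' = 0⊕1 = 1. Options: 14−1→G=1, 14−5→G=1, 14−9→G=1. Hits: 3.
Pile C: need g' = 0⊕1 = 1. Options: 24−1→G=1, 24−5→G=1. Hits: 2.

7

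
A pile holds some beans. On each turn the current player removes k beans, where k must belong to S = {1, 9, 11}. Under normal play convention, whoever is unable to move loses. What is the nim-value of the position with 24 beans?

0

G(0) = 0
G(1) = mex{0} = 1
G(2) = mex{1} = 0
G(3) = mex{0} = 1
G(4) = mex{1} = 0
G(5) = mex{0} = 1
G(6) = mex{1} = 0
G(7) = mex{0} = 1
G(8) = mex{1} = 0
G(9) = mex{0,0} = 1
G(10) = mex{1,1} = 0
G(11) = mex{0,0,0} = 1
G(12) = mex{1,1,1} = 0
G(13) = mex{0,0,0} = 1
G(14) = mex{1,1,1} = 0
G(15) = mex{0,0,0} = 1
G(16) = mex{1,1,1} = 0
G(17) = mex{0,0,0} = 1
G(18) = mex{1,1,1} = 0
G(19) = mex{0,0,0} = 1
G(20) = mex{1,1,1} = 0
G(21) = mex{0,0,0} = 1
G(22) = mex{1,1,1} = 0
G(23) = mex{0,0,0} = 1
G(24) = mex{1,1,1} = 0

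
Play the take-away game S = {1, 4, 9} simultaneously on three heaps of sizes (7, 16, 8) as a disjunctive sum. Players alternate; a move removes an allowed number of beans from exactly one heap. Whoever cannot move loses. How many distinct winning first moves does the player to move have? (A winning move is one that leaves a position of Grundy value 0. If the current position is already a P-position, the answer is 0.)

0

All heaps use S = {1, 4, 9}:
n :  0  1  2  3  4  5  6  7  8  9 10 11 12 13 14 15 16
G :  0  1  0  1  2  0  1  0  1  2  0  1  0  1  2  0  1
Heap A: G(7) = 0.
Heap B: G(16) = 1.
Heap C: G(8) = 1.
Combined Grundy value = 0 ⊕ 1 ⊕ 1 = 0.
A winning move leaves total XOR = 0, i.e. changes one component's Grundy value g to g ⊕ X where X is the current total.
Heap A: target g' = 0⊕0 = 0, but every legal move changes the Grundy value (mex property), so 0 moves.
Heap B: target g' = 1⊕0 = 1, but every legal move changes the Grundy value (mex property), so 0 moves.
Heap C: target g' = 1⊕0 = 1, but every legal move changes the Grundy value (mex property), so 0 moves.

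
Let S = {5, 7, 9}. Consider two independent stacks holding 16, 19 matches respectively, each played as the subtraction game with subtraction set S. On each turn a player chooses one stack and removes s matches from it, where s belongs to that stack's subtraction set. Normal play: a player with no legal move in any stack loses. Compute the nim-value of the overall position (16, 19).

All stacks use S = {5, 7, 9}:
n :  0  1  2  3  4  5  6  7  8  9 10 11 12 13 14 15 16 17 18 19
G :  0  0  0  0  0  1  1  1  1  1  2  2  2  2  0  0  0  0  0  1
Stack A: G(16) = 0.
Stack B: G(19) = 1.
Combined Grundy value = 0 ⊕ 1 = 1.

1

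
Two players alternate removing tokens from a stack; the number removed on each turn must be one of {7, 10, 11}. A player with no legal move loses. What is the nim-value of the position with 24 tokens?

G(0) = 0
G(1) = mex{} = 0
G(2) = mex{} = 0
G(3) = mex{} = 0
G(4) = mex{} = 0
G(5) = mex{} = 0
G(6) = mex{} = 0
G(7) = mex{0} = 1
G(8) = mex{0} = 1
G(9) = mex{0} = 1
G(10) = mex{0,0} = 1
G(11) = mex{0,0,0} = 1
G(12) = mex{0,0,0} = 1
G(13) = mex{0,0,0} = 1
G(14) = mex{1,0,0} = 2
G(15) = mex{1,0,0} = 2
G(16) = mex{1,0,0} = 2
G(17) = mex{1,1,0} = 2
G(18) = mex{1,1,1} = 0
G(19) = mex{1,1,1} = 0
G(20) = mex{1,1,1} = 0
G(21) = mex{2,1,1} = 0
G(22) = mex{2,1,1} = 0
G(23) = mex{2,1,1} = 0
G(24) = mex{2,2,1} = 0

0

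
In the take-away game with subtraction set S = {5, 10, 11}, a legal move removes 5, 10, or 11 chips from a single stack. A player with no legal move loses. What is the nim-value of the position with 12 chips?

2

G(0) = 0
G(1) = mex{} = 0
G(2) = mex{} = 0
G(3) = mex{} = 0
G(4) = mex{} = 0
G(5) = mex{0} = 1
G(6) = mex{0} = 1
G(7) = mex{0} = 1
G(8) = mex{0} = 1
G(9) = mex{0} = 1
G(10) = mex{1,0} = 2
G(11) = mex{1,0,0} = 2
G(12) = mex{1,0,0} = 2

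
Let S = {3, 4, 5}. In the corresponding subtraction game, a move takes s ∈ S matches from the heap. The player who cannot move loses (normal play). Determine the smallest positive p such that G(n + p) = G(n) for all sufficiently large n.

8

G(0) = 0
G(1) = mex{} = 0
G(2) = mex{} = 0
G(3) = mex{0} = 1
G(4) = mex{0,0} = 1
G(5) = mex{0,0,0} = 1
G(6) = mex{1,0,0} = 2
G(7) = mex{1,1,0} = 2
G(8) = mex{1,1,1} = 0
G(9) = mex{2,1,1} = 0
G(10) = mex{2,2,1} = 0
G(11) = mex{0,2,2} = 1
G(12) = mex{0,0,2} = 1
G(13) = mex{0,0,0} = 1
G(14) = mex{1,0,0} = 2
G(15) = mex{1,1,0} = 2
G(16) = mex{1,1,1} = 0
G(17) = mex{2,1,1} = 0
G(n+8) = G(n) holds for n = 0,…,4 (a full window of length max(S) = 5), so the sequence is purely periodic with period 8.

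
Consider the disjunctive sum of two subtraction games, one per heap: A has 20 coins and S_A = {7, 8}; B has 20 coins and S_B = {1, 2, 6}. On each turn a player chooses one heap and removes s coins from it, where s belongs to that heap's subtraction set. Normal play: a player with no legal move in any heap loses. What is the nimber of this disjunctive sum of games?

3

Heap A, S = {7, 8}:
n :  0  1  2  3  4  5  6  7  8  9 10 11 12 13 14 15 16 17 18 19 20
G :  0  0  0  0  0  0  0  1  1  1  1  1  1  1  2  0  0  0  0  0  0
G_A(20) = 0.
Heap B, S = {1, 2, 6}:
G(0) = 0
G(1) = mex{0} = 1
G(2) = mex{1,0} = 2
G(3) = mex{2,1} = 0
G(4) = mex{0,2} = 1
G(5) = mex{1,0} = 2
G(6) = mex{2,1,0} = 3
G(7) = mex{3,2,1} = 0
G(8) = mex{0,3,2} = 1
G(9) = mex{1,0,0} = 2
G(10) = mex{2,1,1} = 0
G(11) = mex{0,2,2} = 1
G(12) = mex{1,0,3} = 2
G(13) = mex{2,1,0} = 3
G(14) = mex{3,2,1} = 0
G(15) = mex{0,3,2} = 1
G(16) = mex{1,0,0} = 2
G(17) = mex{2,1,1} = 0
G(18) = mex{0,2,2} = 1
G(19) = mex{1,0,3} = 2
G(20) = mex{2,1,0} = 3
G_B(20) = 3.
Combined Grundy value = 0 ⊕ 3 = 3.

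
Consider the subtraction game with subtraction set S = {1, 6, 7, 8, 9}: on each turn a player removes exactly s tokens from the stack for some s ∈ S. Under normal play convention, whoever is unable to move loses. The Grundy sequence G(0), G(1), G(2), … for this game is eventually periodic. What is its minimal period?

G(0) = 0
G(1) = mex{0} = 1
G(2) = mex{1} = 0
G(3) = mex{0} = 1
G(4) = mex{1} = 0
G(5) = mex{0} = 1
G(6) = mex{1,0} = 2
G(7) = mex{2,1,0} = 3
G(8) = mex{3,0,1,0} = 2
G(9) = mex{2,1,0,1,0} = 3
G(10) = mex{3,0,1,0,1} = 2
G(11) = mex{2,1,0,1,0} = 3
G(12) = mex{3,2,1,0,1} = 4
G(13) = mex{4,3,2,1,0} = 5
G(14) = mex{5,2,3,2,1} = 0
G(15) = mex{0,3,2,3,2} = 1
G(16) = mex{1,2,3,2,3} = 0
G(17) = mex{0,3,2,3,2} = 1
G(18) = mex{1,4,3,2,3} = 0
G(19) = mex{0,5,4,3,2} = 1
G(20) = mex{1,0,5,4,3} = 2
G(21) = mex{2,1,0,5,4} = 3
G(22) = mex{3,0,1,0,5} = 2
G(23) = mex{2,1,0,1,0} = 3
G(24) = mex{3,0,1,0,1} = 2
G(25) = mex{2,1,0,1,0} = 3
G(26) = mex{3,2,1,0,1} = 4
G(27) = mex{4,3,2,1,0} = 5
G(28) = mex{5,2,3,2,1} = 0
G(29) = mex{0,3,2,3,2} = 1
G(n+14) = G(n) holds for n = 0,…,8 (a full window of length max(S) = 9), so the sequence is purely periodic with period 14.

14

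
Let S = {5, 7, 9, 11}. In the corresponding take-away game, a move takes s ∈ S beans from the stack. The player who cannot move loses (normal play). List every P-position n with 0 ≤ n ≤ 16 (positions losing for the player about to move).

G(0) = 0
G(1) = mex{} = 0
G(2) = mex{} = 0
G(3) = mex{} = 0
G(4) = mex{} = 0
G(5) = mex{0} = 1
G(6) = mex{0} = 1
G(7) = mex{0,0} = 1
G(8) = mex{0,0} = 1
G(9) = mex{0,0,0} = 1
G(10) = mex{1,0,0} = 2
G(11) = mex{1,0,0,0} = 2
G(12) = mex{1,1,0,0} = 2
G(13) = mex{1,1,0,0} = 2
G(14) = mex{1,1,1,0} = 2
G(15) = mex{2,1,1,0} = 3
G(16) = mex{2,1,1,1} = 0
P-positions are exactly the n with G(n) = 0.

0, 1, 2, 3, 4, 16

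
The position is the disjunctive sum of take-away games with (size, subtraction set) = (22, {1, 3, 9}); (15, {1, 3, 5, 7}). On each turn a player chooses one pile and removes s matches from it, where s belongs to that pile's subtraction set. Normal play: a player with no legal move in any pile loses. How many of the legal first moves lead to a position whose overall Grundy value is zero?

Pile A, S = {1, 3, 9}:
G(0) = 0
G(1) = mex{0} = 1
G(2) = mex{1} = 0
G(3) = mex{0,0} = 1
G(4) = mex{1,1} = 0
G(5) = mex{0,0} = 1
G(6) = mex{1,1} = 0
G(7) = mex{0,0} = 1
G(8) = mex{1,1} = 0
G(9) = mex{0,0,0} = 1
G(10) = mex{1,1,1} = 0
G(11) = mex{0,0,0} = 1
G(12) = mex{1,1,1} = 0
G(13) = mex{0,0,0} = 1
G(14) = mex{1,1,1} = 0
G(15) = mex{0,0,0} = 1
G(16) = mex{1,1,1} = 0
G(17) = mex{0,0,0} = 1
G(18) = mex{1,1,1} = 0
G(19) = mex{0,0,0} = 1
G(20) = mex{1,1,1} = 0
G(21) = mex{0,0,0} = 1
G(22) = mex{1,1,1} = 0
G_A(22) = 0.
Pile B, S = {1, 3, 5, 7}:
n :  0  1  2  3  4  5  6  7  8  9 10 11 12 13 14 15
G :  0  1  0  1  0  1  0  1  0  1  0  1  0  1  0  1
G_B(15) = 1.
Combined Grundy value = 0 ⊕ 1 = 1.
A winning move leaves total XOR = 0, i.e. changes one component's Grundy value g to g ⊕ X where X is the current total.
Pile A: need g' = 0⊕1 = 1. Options: 22−1→G=1, 22−3→G=1, 22−9→G=1. Hits: 3.
Pile B: need g' = 1⊕1 = 0. Options: 15−1→G=0, 15−3→G=0, 15−5→G=0, 15−7→G=0. Hits: 4.

7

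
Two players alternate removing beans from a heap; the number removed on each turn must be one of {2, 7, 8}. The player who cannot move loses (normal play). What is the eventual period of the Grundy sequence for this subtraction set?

n :  0  1  2  3  4  5  6  7  8  9 10 11 12 13 14 15 16 17 18 19 20 21 22 23 24 25 26
G :  0  0  1  1  0  0  1  1  2  2  0  3  1  2  0  0  1  1  2  0  0  1  1  2  0  0  1
From n = 12 onward G(n+5) = G(n); since this holds over max(S) = 8 consecutive positions the period is 5 (pre-period 12).

5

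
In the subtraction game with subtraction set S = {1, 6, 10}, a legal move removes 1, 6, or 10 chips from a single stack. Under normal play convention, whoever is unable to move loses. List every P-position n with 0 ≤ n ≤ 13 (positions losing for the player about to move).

0, 2, 4, 7, 9, 11

n :  0  1  2  3  4  5  6  7  8  9 10 11 12 13
G :  0  1  0  1  0  1  2  0  1  0  1  0  1  2
P-positions are exactly the n with G(n) = 0.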